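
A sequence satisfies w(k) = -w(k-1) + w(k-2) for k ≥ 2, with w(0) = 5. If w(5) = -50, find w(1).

-7

Let w(1) = y.
w(2) = 5 - y
w(3) = -5 + 2y
w(4) = 10 - 3y
w(5) = -15 + 5y
So -15 + 5y = -50, giving y = -7.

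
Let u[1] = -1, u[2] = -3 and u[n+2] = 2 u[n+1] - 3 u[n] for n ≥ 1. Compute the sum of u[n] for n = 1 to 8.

u[3] = 2·(-3) - 3·(-1) = -3
u[4] = 2·(-3) - 3·(-3) = 3
u[5] = 2·3 - 3·(-3) = 15
u[6] = 2·15 - 3·3 = 21
u[7] = 2·21 - 3·15 = -3
u[8] = 2·(-3) - 3·21 = -69
Sum = (-1) + (-3) + (-3) + 3 + 15 + 21 + (-3) + (-69) = -40

-40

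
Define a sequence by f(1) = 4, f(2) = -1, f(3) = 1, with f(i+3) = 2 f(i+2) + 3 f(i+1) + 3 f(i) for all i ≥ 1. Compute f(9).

f(4) = 2(1) + 3(-1) + 3(4) = 11
f(5) = 2(11) + 3(1) + 3(-1) = 22
f(6) = 2(22) + 3(11) + 3(1) = 80
f(7) = 2(80) + 3(22) + 3(11) = 259
f(8) = 2(259) + 3(80) + 3(22) = 824
f(9) = 2(824) + 3(259) + 3(80) = 2665

2665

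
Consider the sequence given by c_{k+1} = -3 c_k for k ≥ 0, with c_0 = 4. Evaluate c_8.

c_1 = -3*4 = -12
c_2 = -3*(-12) = 36
c_3 = -3*36 = -108
c_4 = -3*(-108) = 324
c_5 = -3*324 = -972
c_6 = -3*(-972) = 2916
c_7 = -3*2916 = -8748
c_8 = -3*(-8748) = 26244

26244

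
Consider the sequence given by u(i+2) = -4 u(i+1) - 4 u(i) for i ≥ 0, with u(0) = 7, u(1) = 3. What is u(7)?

u(2) = -4·3 - 4·7 = -40
u(3) = -4·(-40) - 4·3 = 148
u(4) = -4·148 - 4·(-40) = -432
u(5) = -4·(-432) - 4·148 = 1136
u(6) = -4·1136 - 4·(-432) = -2816
u(7) = -4·(-2816) - 4·1136 = 6720

6720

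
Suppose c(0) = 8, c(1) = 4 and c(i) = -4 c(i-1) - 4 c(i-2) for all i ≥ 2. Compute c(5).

1344

c(2) = -4(4) - 4(8) = -48
c(3) = -4(-48) - 4(4) = 176
c(4) = -4(176) - 4(-48) = -512
c(5) = -4(-512) - 4(176) = 1344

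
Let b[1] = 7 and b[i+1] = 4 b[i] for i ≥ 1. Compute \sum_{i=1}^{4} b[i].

b[2] = 4(7) = 28
b[3] = 4(28) = 112
b[4] = 4(112) = 448
Sum = 7 + 28 + 112 + 448 = 595

595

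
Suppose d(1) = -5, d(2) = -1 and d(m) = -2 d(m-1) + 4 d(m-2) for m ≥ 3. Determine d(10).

d(3) = -2*(-1) + 4*(-5) = -18
d(4) = -2*(-18) + 4*(-1) = 32
d(5) = -2*32 + 4*(-18) = -136
d(6) = -2*(-136) + 4*32 = 400
d(7) = -2*400 + 4*(-136) = -1344
d(8) = -2*(-1344) + 4*400 = 4288
d(9) = -2*4288 + 4*(-1344) = -13952
d(10) = -2*(-13952) + 4*4288 = 45056

45056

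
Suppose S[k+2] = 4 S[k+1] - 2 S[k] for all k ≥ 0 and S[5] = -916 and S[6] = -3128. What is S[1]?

-5

Rearranging, S[k-2] = (S[k] - 4 S[k-1]) / -2.
S[4] = (-3128 - 4·(-916)) / -2 = 536/-2 = -268
S[3] = (-916 - 4·(-268)) / -2 = 156/-2 = -78
S[2] = (-268 - 4·(-78)) / -2 = 44/-2 = -22
S[1] = (-78 - 4·(-22)) / -2 = 10/-2 = -5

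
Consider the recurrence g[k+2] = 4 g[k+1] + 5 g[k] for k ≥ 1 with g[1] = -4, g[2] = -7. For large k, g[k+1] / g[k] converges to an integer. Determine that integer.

The characteristic equation is r^2 - 4r - 5 = 0, which factors as (r - 5)(r + 1) = 0.
So the roots are 5 and -1. Since |5| > |-1| and the coefficient of 5^k is non-zero, the ratio tends to 5.

5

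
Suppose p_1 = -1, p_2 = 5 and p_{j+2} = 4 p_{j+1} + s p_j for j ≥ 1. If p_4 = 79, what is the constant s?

-1

p_3 = 20 - s
p_4 = 80 + s
So 80 + s = 79, giving s = -1.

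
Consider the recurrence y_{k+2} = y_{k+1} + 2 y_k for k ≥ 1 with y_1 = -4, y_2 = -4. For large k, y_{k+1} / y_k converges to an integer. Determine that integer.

2

The characteristic equation is r^2 - r - 2 = 0, which factors as (r - 2)(r + 1) = 0.
So the roots are 2 and -1. Since |2| > |-1| and the coefficient of 2^k is non-zero, the ratio tends to 2.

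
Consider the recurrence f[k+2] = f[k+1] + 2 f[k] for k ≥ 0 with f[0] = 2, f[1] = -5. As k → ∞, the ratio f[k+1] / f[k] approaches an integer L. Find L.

2

The characteristic equation is r^2 - r - 2 = 0, which factors as (r - 2)(r + 1) = 0.
So the roots are 2 and -1. Since |2| > |-1| and the coefficient of 2^k is non-zero, the ratio tends to 2.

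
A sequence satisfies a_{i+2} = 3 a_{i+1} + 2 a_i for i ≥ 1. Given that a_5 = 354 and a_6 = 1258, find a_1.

9

Rearranging, a_{i-2} = (a_i - 3 a_{i-1}) / 2.
a_4 = (1258 - 3·354) / 2 = 196/2 = 98
a_3 = (354 - 3·98) / 2 = 60/2 = 30
a_2 = (98 - 3·30) / 2 = 8/2 = 4
a_1 = (30 - 3·4) / 2 = 18/2 = 9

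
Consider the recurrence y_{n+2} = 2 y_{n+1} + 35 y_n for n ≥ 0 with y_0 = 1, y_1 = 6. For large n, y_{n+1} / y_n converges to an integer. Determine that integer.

7

The characteristic equation is r^2 - 2r - 35 = 0, which factors as (r - 7)(r + 5) = 0.
So the roots are 7 and -5. Since |7| > |-5| and the coefficient of 7^n is non-zero, the ratio tends to 7.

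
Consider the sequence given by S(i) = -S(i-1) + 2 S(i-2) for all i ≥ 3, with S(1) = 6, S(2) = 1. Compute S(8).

S(3) = -1 + 2·6 = 11
S(4) = -11 + 2·1 = -9
S(5) = -(-9) + 2·11 = 31
S(6) = -31 + 2·(-9) = -49
S(7) = -(-49) + 2·31 = 111
S(8) = -111 + 2·(-49) = -209

-209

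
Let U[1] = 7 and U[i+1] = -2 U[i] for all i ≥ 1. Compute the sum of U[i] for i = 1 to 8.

-595

U[2] = -2(7) = -14
U[3] = -2(-14) = 28
U[4] = -2(28) = -56
U[5] = -2(-56) = 112
U[6] = -2(112) = -224
U[7] = -2(-224) = 448
U[8] = -2(448) = -896
Sum = 7 + (-14) + 28 + (-56) + 112 + (-224) + 448 + (-896) = -595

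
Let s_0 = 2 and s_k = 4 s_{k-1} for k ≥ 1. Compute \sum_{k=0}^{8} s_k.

174762

s_1 = 4*2 = 8
s_2 = 4*8 = 32
s_3 = 4*32 = 128
s_4 = 4*128 = 512
s_5 = 4*512 = 2048
s_6 = 4*2048 = 8192
s_7 = 4*8192 = 32768
s_8 = 4*32768 = 131072
Sum = 2 + 8 + 32 + 128 + 512 + 2048 + 8192 + 32768 + 131072 = 174762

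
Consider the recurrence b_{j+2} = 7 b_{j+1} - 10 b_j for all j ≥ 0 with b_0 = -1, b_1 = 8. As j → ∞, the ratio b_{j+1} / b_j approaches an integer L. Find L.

5

The characteristic equation is r^2 - 7r + 10 = 0, which factors as (r - 5)(r - 2) = 0.
So the roots are 5 and 2. Since |5| > |2| and the coefficient of 5^j is non-zero, the ratio tends to 5.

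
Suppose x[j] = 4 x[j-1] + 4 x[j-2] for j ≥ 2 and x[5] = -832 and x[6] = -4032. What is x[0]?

-7

Rearranging, x[j-2] = (x[j] - 4 x[j-1]) / 4.
x[4] = (-4032 - 4(-832)) / 4 = -704/4 = -176
x[3] = (-832 - 4(-176)) / 4 = -128/4 = -32
x[2] = (-176 - 4(-32)) / 4 = -48/4 = -12
x[1] = (-32 - 4(-12)) / 4 = 16/4 = 4
x[0] = (-12 - 4(4)) / 4 = -28/4 = -7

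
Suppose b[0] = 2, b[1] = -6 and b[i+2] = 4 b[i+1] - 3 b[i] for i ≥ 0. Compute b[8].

b[2] = 4(-6) - 3(2) = -30
b[3] = 4(-30) - 3(-6) = -102
b[4] = 4(-102) - 3(-30) = -318
b[5] = 4(-318) - 3(-102) = -966
b[6] = 4(-966) - 3(-318) = -2910
b[7] = 4(-2910) - 3(-966) = -8742
b[8] = 4(-8742) - 3(-2910) = -26238

-26238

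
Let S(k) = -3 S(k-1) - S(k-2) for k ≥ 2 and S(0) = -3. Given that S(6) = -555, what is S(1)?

5

Let S(1) = z.
S(2) = 3 - 3z
S(3) = -9 + 8z
S(4) = 24 - 21z
S(5) = -63 + 55z
S(6) = 165 - 144z
So 165 - 144z = -555, giving z = 5.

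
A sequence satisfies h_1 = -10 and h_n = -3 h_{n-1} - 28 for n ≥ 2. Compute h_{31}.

-617673396283954

The fixed point is -28/(1 + 3) = -7, so h_n + 7 = -3(h_{n-1} + 7).
Hence h_n = -3·(-3)^{n-1} - 7.
h_{31} = -3·(-3)^{30} - 7 = -3·205891132094649 - 7 = -617673396283954.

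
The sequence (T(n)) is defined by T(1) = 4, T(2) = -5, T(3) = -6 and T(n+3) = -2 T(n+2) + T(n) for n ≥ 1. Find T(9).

T(4) = -2(-6) + 4 = 16
T(5) = -2(16) + (-5) = -37
T(6) = -2(-37) + (-6) = 68
T(7) = -2(68) + 16 = -120
T(8) = -2(-120) + (-37) = 203
T(9) = -2(203) + 68 = -338

-338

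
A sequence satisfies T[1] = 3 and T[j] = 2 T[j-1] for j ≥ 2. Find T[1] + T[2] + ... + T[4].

45

T[2] = 2*3 = 6
T[3] = 2*6 = 12
T[4] = 2*12 = 24
Sum = 3 + 6 + 12 + 24 = 45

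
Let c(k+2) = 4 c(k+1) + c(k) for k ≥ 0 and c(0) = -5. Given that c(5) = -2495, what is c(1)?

-7

Let c(1) = x.
c(2) = -5 + 4x
c(3) = -20 + 17x
c(4) = -85 + 72x
c(5) = -360 + 305x
So -360 + 305x = -2495, giving x = -7.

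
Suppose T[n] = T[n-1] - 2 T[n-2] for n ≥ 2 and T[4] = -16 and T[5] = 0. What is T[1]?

Rearranging, T[n-2] = (T[n] - T[n-1]) / -2.
T[3] = (0 - (-16)) / -2 = 16/-2 = -8
T[2] = (-16 - (-8)) / -2 = -8/-2 = 4
T[1] = (-8 - 4) / -2 = -12/-2 = 6

6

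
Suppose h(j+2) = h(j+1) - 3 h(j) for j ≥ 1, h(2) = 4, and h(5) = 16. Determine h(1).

6

Let h(1) = x.
h(3) = 4 - 3x
h(4) = -8 - 3x
h(5) = -20 + 6x
So -20 + 6x = 16, giving x = 6.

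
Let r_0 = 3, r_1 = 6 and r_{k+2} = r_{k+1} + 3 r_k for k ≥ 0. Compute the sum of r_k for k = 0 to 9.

8841

r_2 = 6 + 3(3) = 15
r_3 = 15 + 3(6) = 33
r_4 = 33 + 3(15) = 78
r_5 = 78 + 3(33) = 177
r_6 = 177 + 3(78) = 411
r_7 = 411 + 3(177) = 942
r_8 = 942 + 3(411) = 2175
r_9 = 2175 + 3(942) = 5001
Sum = 3 + 6 + 15 + 33 + 78 + 177 + 411 + 942 + 2175 + 5001 = 8841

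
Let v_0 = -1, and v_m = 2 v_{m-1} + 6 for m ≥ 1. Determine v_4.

74

v_1 = 2·(-1) + 6 = 4
v_2 = 2·4 + 6 = 14
v_3 = 2·14 + 6 = 34
v_4 = 2·34 + 6 = 74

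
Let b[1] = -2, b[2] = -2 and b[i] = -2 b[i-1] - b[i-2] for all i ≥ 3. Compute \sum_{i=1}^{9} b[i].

14

b[3] = -2*(-2) - (-2) = 6
b[4] = -2*6 - (-2) = -10
b[5] = -2*(-10) - 6 = 14
b[6] = -2*14 - (-10) = -18
b[7] = -2*(-18) - 14 = 22
b[8] = -2*22 - (-18) = -26
b[9] = -2*(-26) - 22 = 30
Sum = (-2) + (-2) + 6 + (-10) + 14 + (-18) + 22 + (-26) + 30 = 14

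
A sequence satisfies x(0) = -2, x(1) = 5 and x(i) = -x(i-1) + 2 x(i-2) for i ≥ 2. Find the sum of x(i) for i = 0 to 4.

x(2) = -5 + 2·(-2) = -9
x(3) = -(-9) + 2·5 = 19
x(4) = -19 + 2·(-9) = -37
Sum = (-2) + 5 + (-9) + 19 + (-37) = -24

-24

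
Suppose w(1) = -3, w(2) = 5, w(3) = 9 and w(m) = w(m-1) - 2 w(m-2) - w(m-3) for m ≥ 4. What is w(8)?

w(4) = 9 - 2·5 - (-3) = 2
w(5) = 2 - 2·9 - 5 = -21
w(6) = (-21) - 2·2 - 9 = -34
w(7) = (-34) - 2·(-21) - 2 = 6
w(8) = 6 - 2·(-34) - (-21) = 95

95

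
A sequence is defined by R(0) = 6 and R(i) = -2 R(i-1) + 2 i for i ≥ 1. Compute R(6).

R(1) = -2(6) + 2 = -10
R(2) = -2(-10) + 4 = 24
R(3) = -2(24) + 6 = -42
R(4) = -2(-42) + 8 = 92
R(5) = -2(92) + 10 = -174
R(6) = -2(-174) + 12 = 360

360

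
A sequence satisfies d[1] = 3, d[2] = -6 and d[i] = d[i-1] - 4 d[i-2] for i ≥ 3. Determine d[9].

558

d[3] = (-6) - 4·3 = -18
d[4] = (-18) - 4·(-6) = 6
d[5] = 6 - 4·(-18) = 78
d[6] = 78 - 4·6 = 54
d[7] = 54 - 4·78 = -258
d[8] = (-258) - 4·54 = -474
d[9] = (-474) - 4·(-258) = 558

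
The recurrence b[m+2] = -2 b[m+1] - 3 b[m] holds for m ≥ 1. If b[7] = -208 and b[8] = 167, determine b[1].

-6

Rearranging, b[m-2] = (b[m] + 2 b[m-1]) / -3.
b[6] = (167 + 2·(-208)) / -3 = -249/-3 = 83
b[5] = (-208 + 2·83) / -3 = -42/-3 = 14
b[4] = (83 + 2·14) / -3 = 111/-3 = -37
b[3] = (14 + 2·(-37)) / -3 = -60/-3 = 20
b[2] = (-37 + 2·20) / -3 = 3/-3 = -1
b[1] = (20 + 2·(-1)) / -3 = 18/-3 = -6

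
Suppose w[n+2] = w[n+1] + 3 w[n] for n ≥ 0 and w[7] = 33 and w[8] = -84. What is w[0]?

-7

Rearranging, w[n-2] = (w[n] - w[n-1]) / 3.
w[6] = (-84 - 33) / 3 = -117/3 = -39
w[5] = (33 - (-39)) / 3 = 72/3 = 24
w[4] = (-39 - 24) / 3 = -63/3 = -21
w[3] = (24 - (-21)) / 3 = 45/3 = 15
w[2] = (-21 - 15) / 3 = -36/3 = -12
w[1] = (15 - (-12)) / 3 = 27/3 = 9
w[0] = (-12 - 9) / 3 = -21/3 = -7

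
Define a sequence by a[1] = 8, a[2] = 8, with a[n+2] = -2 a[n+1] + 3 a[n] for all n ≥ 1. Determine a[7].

a[3] = -2·8 + 3·8 = 8
a[4] = -2·8 + 3·8 = 8
a[5] = -2·8 + 3·8 = 8
a[6] = -2·8 + 3·8 = 8
a[7] = -2·8 + 3·8 = 8

8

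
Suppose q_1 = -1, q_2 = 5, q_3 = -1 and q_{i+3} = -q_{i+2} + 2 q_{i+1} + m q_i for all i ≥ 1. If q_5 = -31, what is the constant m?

q_4 = 11 - m
q_5 = -13 + 6m
So -13 + 6m = -31, giving m = -3.

-3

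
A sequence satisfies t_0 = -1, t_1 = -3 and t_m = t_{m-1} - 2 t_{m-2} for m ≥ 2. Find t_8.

t_2 = (-3) - 2*(-1) = -1
t_3 = (-1) - 2*(-3) = 5
t_4 = 5 - 2*(-1) = 7
t_5 = 7 - 2*5 = -3
t_6 = (-3) - 2*7 = -17
t_7 = (-17) - 2*(-3) = -11
t_8 = (-11) - 2*(-17) = 23

23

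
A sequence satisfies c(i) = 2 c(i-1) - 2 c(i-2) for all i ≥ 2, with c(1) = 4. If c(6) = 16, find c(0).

Let c(0) = z.
c(2) = 8 - 2z
c(3) = 8 - 4z
c(4) = -4z
c(5) = -16
c(6) = -32 + 8z
So -32 + 8z = 16, giving z = 6.

6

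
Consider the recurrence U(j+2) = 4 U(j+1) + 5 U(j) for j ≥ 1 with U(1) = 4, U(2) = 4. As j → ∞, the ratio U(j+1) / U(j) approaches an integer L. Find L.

The characteristic equation is r^2 - 4r - 5 = 0, which factors as (r - 5)(r + 1) = 0.
So the roots are 5 and -1. Since |5| > |-1| and the coefficient of 5^j is non-zero, the ratio tends to 5.

5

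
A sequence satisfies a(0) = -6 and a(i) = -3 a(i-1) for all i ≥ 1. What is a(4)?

a(1) = -3(-6) = 18
a(2) = -3(18) = -54
a(3) = -3(-54) = 162
a(4) = -3(162) = -486

-486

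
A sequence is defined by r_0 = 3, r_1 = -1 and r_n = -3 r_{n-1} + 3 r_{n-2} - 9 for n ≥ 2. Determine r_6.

r_2 = -3·(-1) + 3·3 - 9 = 3
r_3 = -3·3 + 3·(-1) - 9 = -21
r_4 = -3·(-21) + 3·3 - 9 = 63
r_5 = -3·63 + 3·(-21) - 9 = -261
r_6 = -3·(-261) + 3·63 - 9 = 963

963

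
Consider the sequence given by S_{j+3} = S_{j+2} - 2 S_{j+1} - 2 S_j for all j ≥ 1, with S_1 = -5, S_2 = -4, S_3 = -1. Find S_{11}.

675

S_4 = (-1) - 2(-4) - 2(-5) = 17
S_5 = 17 - 2(-1) - 2(-4) = 27
S_6 = 27 - 2(17) - 2(-1) = -5
S_7 = (-5) - 2(27) - 2(17) = -93
S_8 = (-93) - 2(-5) - 2(27) = -137
S_9 = (-137) - 2(-93) - 2(-5) = 59
S_{10} = 59 - 2(-137) - 2(-93) = 519
S_{11} = 519 - 2(59) - 2(-137) = 675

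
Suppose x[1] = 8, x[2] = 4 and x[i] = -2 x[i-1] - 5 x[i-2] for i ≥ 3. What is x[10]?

x[3] = -2*4 - 5*8 = -48
x[4] = -2*(-48) - 5*4 = 76
x[5] = -2*76 - 5*(-48) = 88
x[6] = -2*88 - 5*76 = -556
x[7] = -2*(-556) - 5*88 = 672
x[8] = -2*672 - 5*(-556) = 1436
x[9] = -2*1436 - 5*672 = -6232
x[10] = -2*(-6232) - 5*1436 = 5284

5284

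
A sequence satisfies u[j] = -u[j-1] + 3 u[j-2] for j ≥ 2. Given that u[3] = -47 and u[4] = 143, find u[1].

-5

Rearranging, u[j-2] = (u[j] + u[j-1]) / 3.
u[2] = (143 + (-47)) / 3 = 96/3 = 32
u[1] = (-47 + 32) / 3 = -15/3 = -5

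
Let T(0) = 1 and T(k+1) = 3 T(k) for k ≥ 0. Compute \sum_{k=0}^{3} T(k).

T(1) = 3·1 = 3
T(2) = 3·3 = 9
T(3) = 3·9 = 27
Sum = 1 + 3 + 9 + 27 = 40

40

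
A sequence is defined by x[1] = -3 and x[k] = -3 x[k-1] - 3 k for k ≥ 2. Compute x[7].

x[2] = -3·(-3) - 6 = 3
x[3] = -3·3 - 9 = -18
x[4] = -3·(-18) - 12 = 42
x[5] = -3·42 - 15 = -141
x[6] = -3·(-141) - 18 = 405
x[7] = -3·405 - 21 = -1236

-1236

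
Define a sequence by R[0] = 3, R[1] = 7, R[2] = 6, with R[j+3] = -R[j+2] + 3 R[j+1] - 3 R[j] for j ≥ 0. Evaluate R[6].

-54

R[3] = -6 + 3·7 - 3·3 = 6
R[4] = -6 + 3·6 - 3·7 = -9
R[5] = -(-9) + 3·6 - 3·6 = 9
R[6] = -9 + 3·(-9) - 3·6 = -54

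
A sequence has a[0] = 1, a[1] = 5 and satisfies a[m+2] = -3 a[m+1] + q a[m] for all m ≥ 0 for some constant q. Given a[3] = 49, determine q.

2

a[2] = -15 + q
a[3] = 45 + 2q
So 45 + 2q = 49, giving q = 2.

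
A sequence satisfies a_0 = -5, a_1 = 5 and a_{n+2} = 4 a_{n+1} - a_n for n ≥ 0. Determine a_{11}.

3580175

a_2 = 4·5 - (-5) = 25
a_3 = 4·25 - 5 = 95
a_4 = 4·95 - 25 = 355
a_5 = 4·355 - 95 = 1325
a_6 = 4·1325 - 355 = 4945
a_7 = 4·4945 - 1325 = 18455
a_8 = 4·18455 - 4945 = 68875
a_9 = 4·68875 - 18455 = 257045
a_{10} = 4·257045 - 68875 = 959305
a_{11} = 4·959305 - 257045 = 3580175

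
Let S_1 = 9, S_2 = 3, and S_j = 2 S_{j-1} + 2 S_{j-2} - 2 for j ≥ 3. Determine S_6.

370

S_3 = 2*3 + 2*9 - 2 = 22
S_4 = 2*22 + 2*3 - 2 = 48
S_5 = 2*48 + 2*22 - 2 = 138
S_6 = 2*138 + 2*48 - 2 = 370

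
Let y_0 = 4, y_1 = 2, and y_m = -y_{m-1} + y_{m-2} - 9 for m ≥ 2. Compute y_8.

y_2 = -2 + 4 - 9 = -7
y_3 = -(-7) + 2 - 9 = 0
y_4 = -0 + (-7) - 9 = -16
y_5 = -(-16) + 0 - 9 = 7
y_6 = -7 + (-16) - 9 = -32
y_7 = -(-32) + 7 - 9 = 30
y_8 = -30 + (-32) - 9 = -71

-71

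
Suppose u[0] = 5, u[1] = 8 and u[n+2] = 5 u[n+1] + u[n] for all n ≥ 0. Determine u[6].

32625

u[2] = 5(8) + 5 = 45
u[3] = 5(45) + 8 = 233
u[4] = 5(233) + 45 = 1210
u[5] = 5(1210) + 233 = 6283
u[6] = 5(6283) + 1210 = 32625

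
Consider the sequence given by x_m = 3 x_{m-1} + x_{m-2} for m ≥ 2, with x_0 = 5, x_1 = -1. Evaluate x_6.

x_2 = 3·(-1) + 5 = 2
x_3 = 3·2 + (-1) = 5
x_4 = 3·5 + 2 = 17
x_5 = 3·17 + 5 = 56
x_6 = 3·56 + 17 = 185

185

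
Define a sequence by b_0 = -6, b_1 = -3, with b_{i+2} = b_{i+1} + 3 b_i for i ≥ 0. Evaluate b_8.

b_2 = (-3) + 3·(-6) = -21
b_3 = (-21) + 3·(-3) = -30
b_4 = (-30) + 3·(-21) = -93
b_5 = (-93) + 3·(-30) = -183
b_6 = (-183) + 3·(-93) = -462
b_7 = (-462) + 3·(-183) = -1011
b_8 = (-1011) + 3·(-462) = -2397

-2397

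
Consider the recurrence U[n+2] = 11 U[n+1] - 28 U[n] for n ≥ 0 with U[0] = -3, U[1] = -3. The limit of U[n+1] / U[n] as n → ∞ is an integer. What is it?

The characteristic equation is r^2 - 11r + 28 = 0, which factors as (r - 7)(r - 4) = 0.
So the roots are 7 and 4. Since |7| > |4| and the coefficient of 7^n is non-zero, the ratio tends to 7.

7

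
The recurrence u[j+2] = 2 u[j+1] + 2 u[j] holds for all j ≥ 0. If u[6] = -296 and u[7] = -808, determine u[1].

Rearranging, u[j-2] = (u[j] - 2 u[j-1]) / 2.
u[5] = (-808 - 2(-296)) / 2 = -216/2 = -108
u[4] = (-296 - 2(-108)) / 2 = -80/2 = -40
u[3] = (-108 - 2(-40)) / 2 = -28/2 = -14
u[2] = (-40 - 2(-14)) / 2 = -12/2 = -6
u[1] = (-14 - 2(-6)) / 2 = -2/2 = -1

-1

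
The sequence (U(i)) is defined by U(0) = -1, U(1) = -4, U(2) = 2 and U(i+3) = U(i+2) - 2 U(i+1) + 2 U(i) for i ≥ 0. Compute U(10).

U(3) = 2 - 2*(-4) + 2*(-1) = 8
U(4) = 8 - 2*2 + 2*(-4) = -4
U(5) = (-4) - 2*8 + 2*2 = -16
U(6) = (-16) - 2*(-4) + 2*8 = 8
U(7) = 8 - 2*(-16) + 2*(-4) = 32
U(8) = 32 - 2*8 + 2*(-16) = -16
U(9) = (-16) - 2*32 + 2*8 = -64
U(10) = (-64) - 2*(-16) + 2*32 = 32

32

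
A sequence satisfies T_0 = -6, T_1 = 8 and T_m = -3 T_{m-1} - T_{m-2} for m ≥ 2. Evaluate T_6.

-822

T_2 = -3(8) - (-6) = -18
T_3 = -3(-18) - 8 = 46
T_4 = -3(46) - (-18) = -120
T_5 = -3(-120) - 46 = 314
T_6 = -3(314) - (-120) = -822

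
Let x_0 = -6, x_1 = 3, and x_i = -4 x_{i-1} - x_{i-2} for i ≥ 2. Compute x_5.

x_2 = -4·3 - (-6) = -6
x_3 = -4·(-6) - 3 = 21
x_4 = -4·21 - (-6) = -78
x_5 = -4·(-78) - 21 = 291

291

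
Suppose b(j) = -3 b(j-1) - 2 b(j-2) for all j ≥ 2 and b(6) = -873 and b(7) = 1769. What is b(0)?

9

Rearranging, b(j-2) = (b(j) + 3 b(j-1)) / -2.
b(5) = (1769 + 3(-873)) / -2 = -850/-2 = 425
b(4) = (-873 + 3(425)) / -2 = 402/-2 = -201
b(3) = (425 + 3(-201)) / -2 = -178/-2 = 89
b(2) = (-201 + 3(89)) / -2 = 66/-2 = -33
b(1) = (89 + 3(-33)) / -2 = -10/-2 = 5
b(0) = (-33 + 3(5)) / -2 = -18/-2 = 9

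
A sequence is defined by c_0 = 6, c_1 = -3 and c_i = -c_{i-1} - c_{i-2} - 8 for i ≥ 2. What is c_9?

6

c_2 = -(-3) - 6 - 8 = -11
c_3 = -(-11) - (-3) - 8 = 6
c_4 = -6 - (-11) - 8 = -3
c_5 = -(-3) - 6 - 8 = -11
c_6 = -(-11) - (-3) - 8 = 6
c_7 = -6 - (-11) - 8 = -3
c_8 = -(-3) - 6 - 8 = -11
c_9 = -(-11) - (-3) - 8 = 6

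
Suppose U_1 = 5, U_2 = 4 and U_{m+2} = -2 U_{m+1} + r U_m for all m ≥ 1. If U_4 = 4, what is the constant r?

U_3 = -8 + 5r
U_4 = 16 - 6r
So 16 - 6r = 4, giving r = 2.

2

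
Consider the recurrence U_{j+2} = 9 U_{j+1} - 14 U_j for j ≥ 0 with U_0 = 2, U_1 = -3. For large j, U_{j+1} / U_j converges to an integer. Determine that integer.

7

The characteristic equation is r^2 - 9r + 14 = 0, which factors as (r - 7)(r - 2) = 0.
So the roots are 7 and 2. Since |7| > |2| and the coefficient of 7^j is non-zero, the ratio tends to 7.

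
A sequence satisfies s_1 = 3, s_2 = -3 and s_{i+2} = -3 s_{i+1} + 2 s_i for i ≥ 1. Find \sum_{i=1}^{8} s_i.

s_3 = -3*(-3) + 2*3 = 15
s_4 = -3*15 + 2*(-3) = -51
s_5 = -3*(-51) + 2*15 = 183
s_6 = -3*183 + 2*(-51) = -651
s_7 = -3*(-651) + 2*183 = 2319
s_8 = -3*2319 + 2*(-651) = -8259
Sum = 3 + (-3) + 15 + (-51) + 183 + (-651) + 2319 + (-8259) = -6444

-6444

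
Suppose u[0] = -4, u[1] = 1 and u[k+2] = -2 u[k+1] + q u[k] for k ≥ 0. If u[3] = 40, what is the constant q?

u[2] = -2 - 4q
u[3] = 4 + 9q
So 4 + 9q = 40, giving q = 4.

4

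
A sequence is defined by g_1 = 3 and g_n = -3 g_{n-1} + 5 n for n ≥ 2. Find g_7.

602

g_2 = -3*3 + 10 = 1
g_3 = -3*1 + 15 = 12
g_4 = -3*12 + 20 = -16
g_5 = -3*(-16) + 25 = 73
g_6 = -3*73 + 30 = -189
g_7 = -3*(-189) + 35 = 602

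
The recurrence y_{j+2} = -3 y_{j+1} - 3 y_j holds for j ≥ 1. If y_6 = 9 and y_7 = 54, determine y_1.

Rearranging, y_{j-2} = (y_j + 3 y_{j-1}) / -3.
y_5 = (54 + 3·9) / -3 = 81/-3 = -27
y_4 = (9 + 3·(-27)) / -3 = -72/-3 = 24
y_3 = (-27 + 3·24) / -3 = 45/-3 = -15
y_2 = (24 + 3·(-15)) / -3 = -21/-3 = 7
y_1 = (-15 + 3·7) / -3 = 6/-3 = -2

-2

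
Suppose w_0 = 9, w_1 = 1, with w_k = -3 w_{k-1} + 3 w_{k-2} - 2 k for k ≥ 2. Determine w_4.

w_2 = -3*1 + 3*9 - 4 = 20
w_3 = -3*20 + 3*1 - 6 = -63
w_4 = -3*(-63) + 3*20 - 8 = 241

241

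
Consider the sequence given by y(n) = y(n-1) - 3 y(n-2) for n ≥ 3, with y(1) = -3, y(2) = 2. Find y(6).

-43

y(3) = 2 - 3(-3) = 11
y(4) = 11 - 3(2) = 5
y(5) = 5 - 3(11) = -28
y(6) = (-28) - 3(5) = -43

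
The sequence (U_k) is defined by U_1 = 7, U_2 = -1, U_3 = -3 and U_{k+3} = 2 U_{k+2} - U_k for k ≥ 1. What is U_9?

U_4 = 2·(-3) - 7 = -13
U_5 = 2·(-13) - (-1) = -25
U_6 = 2·(-25) - (-3) = -47
U_7 = 2·(-47) - (-13) = -81
U_8 = 2·(-81) - (-25) = -137
U_9 = 2·(-137) - (-47) = -227

-227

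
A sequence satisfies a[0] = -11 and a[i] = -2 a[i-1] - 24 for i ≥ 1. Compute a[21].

6291448

The fixed point is -24/(1 + 2) = -8, so a[i] + 8 = -2(a[i-1] + 8).
Hence a[i] = -3·(-2)^i - 8.
a[21] = -3·(-2)^{21} - 8 = -3·-2097152 - 8 = 6291448.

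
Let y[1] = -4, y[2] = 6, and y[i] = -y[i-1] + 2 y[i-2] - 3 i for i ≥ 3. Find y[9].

-1130

y[3] = -6 + 2(-4) - 9 = -23
y[4] = -(-23) + 2(6) - 12 = 23
y[5] = -23 + 2(-23) - 15 = -84
y[6] = -(-84) + 2(23) - 18 = 112
y[7] = -112 + 2(-84) - 21 = -301
y[8] = -(-301) + 2(112) - 24 = 501
y[9] = -501 + 2(-301) - 27 = -1130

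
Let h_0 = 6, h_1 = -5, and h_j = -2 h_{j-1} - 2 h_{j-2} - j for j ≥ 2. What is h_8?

98

h_2 = -2(-5) - 2(6) - 2 = -4
h_3 = -2(-4) - 2(-5) - 3 = 15
h_4 = -2(15) - 2(-4) - 4 = -26
h_5 = -2(-26) - 2(15) - 5 = 17
h_6 = -2(17) - 2(-26) - 6 = 12
h_7 = -2(12) - 2(17) - 7 = -65
h_8 = -2(-65) - 2(12) - 8 = 98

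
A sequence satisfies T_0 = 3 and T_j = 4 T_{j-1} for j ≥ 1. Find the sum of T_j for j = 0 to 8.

262143

T_1 = 4*3 = 12
T_2 = 4*12 = 48
T_3 = 4*48 = 192
T_4 = 4*192 = 768
T_5 = 4*768 = 3072
T_6 = 4*3072 = 12288
T_7 = 4*12288 = 49152
T_8 = 4*49152 = 196608
Sum = 3 + 12 + 48 + 192 + 768 + 3072 + 12288 + 49152 + 196608 = 262143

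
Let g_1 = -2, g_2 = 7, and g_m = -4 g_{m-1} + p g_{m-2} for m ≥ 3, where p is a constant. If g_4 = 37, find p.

-5

g_3 = -28 - 2p
g_4 = 112 + 15p
So 112 + 15p = 37, giving p = -5.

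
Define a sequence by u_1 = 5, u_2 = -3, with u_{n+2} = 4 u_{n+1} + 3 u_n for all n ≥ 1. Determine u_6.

u_3 = 4*(-3) + 3*5 = 3
u_4 = 4*3 + 3*(-3) = 3
u_5 = 4*3 + 3*3 = 21
u_6 = 4*21 + 3*3 = 93

93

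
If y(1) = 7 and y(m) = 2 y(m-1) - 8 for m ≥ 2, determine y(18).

-131064

The fixed point is -8/(1 - 2) = 8, so y(m) - 8 = 2(y(m-1) - 8).
Hence y(m) = -1·2^{m-1} + 8.
y(18) = -1·2^{17} + 8 = -1·131072 + 8 = -131064.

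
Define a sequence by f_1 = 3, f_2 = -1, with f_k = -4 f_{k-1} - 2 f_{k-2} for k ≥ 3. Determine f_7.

f_3 = -4(-1) - 2(3) = -2
f_4 = -4(-2) - 2(-1) = 10
f_5 = -4(10) - 2(-2) = -36
f_6 = -4(-36) - 2(10) = 124
f_7 = -4(124) - 2(-36) = -424

-424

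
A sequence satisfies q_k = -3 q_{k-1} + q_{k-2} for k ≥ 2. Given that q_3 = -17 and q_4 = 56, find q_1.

Rearranging, q_{k-2} = q_k + 3 q_{k-1}.
q_2 = 56 + 3·(-17) = 5
q_1 = -17 + 3·5 = -2

-2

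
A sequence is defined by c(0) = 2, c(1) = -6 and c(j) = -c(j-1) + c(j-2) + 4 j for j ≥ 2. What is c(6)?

c(2) = -(-6) + 2 + 8 = 16
c(3) = -16 + (-6) + 12 = -10
c(4) = -(-10) + 16 + 16 = 42
c(5) = -42 + (-10) + 20 = -32
c(6) = -(-32) + 42 + 24 = 98

98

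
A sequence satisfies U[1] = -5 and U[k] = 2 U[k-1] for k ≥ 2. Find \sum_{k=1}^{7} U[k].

U[2] = 2*(-5) = -10
U[3] = 2*(-10) = -20
U[4] = 2*(-20) = -40
U[5] = 2*(-40) = -80
U[6] = 2*(-80) = -160
U[7] = 2*(-160) = -320
Sum = (-5) + (-10) + (-20) + (-40) + (-80) + (-160) + (-320) = -635

-635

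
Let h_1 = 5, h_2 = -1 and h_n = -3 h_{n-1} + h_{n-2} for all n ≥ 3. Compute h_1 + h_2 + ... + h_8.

h_3 = -3*(-1) + 5 = 8
h_4 = -3*8 + (-1) = -25
h_5 = -3*(-25) + 8 = 83
h_6 = -3*83 + (-25) = -274
h_7 = -3*(-274) + 83 = 905
h_8 = -3*905 + (-274) = -2989
Sum = 5 + (-1) + 8 + (-25) + 83 + (-274) + 905 + (-2989) = -2288

-2288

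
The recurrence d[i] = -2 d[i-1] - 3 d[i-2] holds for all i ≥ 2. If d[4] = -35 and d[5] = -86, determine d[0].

Rearranging, d[i-2] = (d[i] + 2 d[i-1]) / -3.
d[3] = (-86 + 2(-35)) / -3 = -156/-3 = 52
d[2] = (-35 + 2(52)) / -3 = 69/-3 = -23
d[1] = (52 + 2(-23)) / -3 = 6/-3 = -2
d[0] = (-23 + 2(-2)) / -3 = -27/-3 = 9

9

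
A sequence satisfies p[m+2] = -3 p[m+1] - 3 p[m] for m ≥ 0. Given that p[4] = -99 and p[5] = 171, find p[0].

8

Rearranging, p[m-2] = (p[m] + 3 p[m-1]) / -3.
p[3] = (171 + 3*(-99)) / -3 = -126/-3 = 42
p[2] = (-99 + 3*42) / -3 = 27/-3 = -9
p[1] = (42 + 3*(-9)) / -3 = 15/-3 = -5
p[0] = (-9 + 3*(-5)) / -3 = -24/-3 = 8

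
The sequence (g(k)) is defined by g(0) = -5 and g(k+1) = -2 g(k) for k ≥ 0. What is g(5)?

160

g(1) = -2*(-5) = 10
g(2) = -2*10 = -20
g(3) = -2*(-20) = 40
g(4) = -2*40 = -80
g(5) = -2*(-80) = 160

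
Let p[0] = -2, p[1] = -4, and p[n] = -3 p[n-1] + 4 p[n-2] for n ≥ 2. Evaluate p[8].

26212

p[2] = -3*(-4) + 4*(-2) = 4
p[3] = -3*4 + 4*(-4) = -28
p[4] = -3*(-28) + 4*4 = 100
p[5] = -3*100 + 4*(-28) = -412
p[6] = -3*(-412) + 4*100 = 1636
p[7] = -3*1636 + 4*(-412) = -6556
p[8] = -3*(-6556) + 4*1636 = 26212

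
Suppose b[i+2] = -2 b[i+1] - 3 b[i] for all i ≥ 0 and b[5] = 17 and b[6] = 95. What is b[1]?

-7

Rearranging, b[i-2] = (b[i] + 2 b[i-1]) / -3.
b[4] = (95 + 2*17) / -3 = 129/-3 = -43
b[3] = (17 + 2*(-43)) / -3 = -69/-3 = 23
b[2] = (-43 + 2*23) / -3 = 3/-3 = -1
b[1] = (23 + 2*(-1)) / -3 = 21/-3 = -7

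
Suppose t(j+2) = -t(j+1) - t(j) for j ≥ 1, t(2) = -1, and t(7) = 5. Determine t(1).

Let t(1) = x.
t(3) = 1 - x
t(4) = x
t(5) = -1
t(6) = 1 - x
t(7) = x
So x = 5, giving x = 5.

5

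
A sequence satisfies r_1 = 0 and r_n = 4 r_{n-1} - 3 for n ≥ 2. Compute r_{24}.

-70368744177663

The fixed point is -3/(1 - 4) = 1, so r_n - 1 = 4(r_{n-1} - 1).
Hence r_n = -1·4^{n-1} + 1.
r_{24} = -1·4^{23} + 1 = -1·70368744177664 + 1 = -70368744177663.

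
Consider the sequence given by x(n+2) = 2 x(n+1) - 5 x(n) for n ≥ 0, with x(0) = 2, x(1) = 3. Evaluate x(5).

x(2) = 2·3 - 5·2 = -4
x(3) = 2·(-4) - 5·3 = -23
x(4) = 2·(-23) - 5·(-4) = -26
x(5) = 2·(-26) - 5·(-23) = 63

63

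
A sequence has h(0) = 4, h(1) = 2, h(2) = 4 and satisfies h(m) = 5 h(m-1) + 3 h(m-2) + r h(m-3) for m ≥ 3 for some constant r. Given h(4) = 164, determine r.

1

h(3) = 26 + 4r
h(4) = 142 + 22r
So 142 + 22r = 164, giving r = 1.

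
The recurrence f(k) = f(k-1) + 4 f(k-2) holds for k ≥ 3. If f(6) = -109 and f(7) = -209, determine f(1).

1

Rearranging, f(k-2) = (f(k) - f(k-1)) / 4.
f(5) = (-209 - (-109)) / 4 = -100/4 = -25
f(4) = (-109 - (-25)) / 4 = -84/4 = -21
f(3) = (-25 - (-21)) / 4 = -4/4 = -1
f(2) = (-21 - (-1)) / 4 = -20/4 = -5
f(1) = (-1 - (-5)) / 4 = 4/4 = 1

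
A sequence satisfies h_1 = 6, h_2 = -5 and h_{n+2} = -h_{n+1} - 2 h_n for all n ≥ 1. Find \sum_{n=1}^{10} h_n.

-11

h_3 = -(-5) - 2*6 = -7
h_4 = -(-7) - 2*(-5) = 17
h_5 = -17 - 2*(-7) = -3
h_6 = -(-3) - 2*17 = -31
h_7 = -(-31) - 2*(-3) = 37
h_8 = -37 - 2*(-31) = 25
h_9 = -25 - 2*37 = -99
h_{10} = -(-99) - 2*25 = 49
Sum = 6 + (-5) + (-7) + 17 + (-3) + (-31) + 37 + 25 + (-99) + 49 = -11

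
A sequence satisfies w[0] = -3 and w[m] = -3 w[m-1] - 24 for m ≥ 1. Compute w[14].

The fixed point is -24/(1 + 3) = -6, so w[m] + 6 = -3(w[m-1] + 6).
Hence w[m] = 3·(-3)^m - 6.
w[14] = 3·(-3)^{14} - 6 = 3·4782969 - 6 = 14348901.

14348901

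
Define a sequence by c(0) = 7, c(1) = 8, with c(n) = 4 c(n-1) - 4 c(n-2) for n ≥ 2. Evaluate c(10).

c(2) = 4·8 - 4·7 = 4
c(3) = 4·4 - 4·8 = -16
c(4) = 4·(-16) - 4·4 = -80
c(5) = 4·(-80) - 4·(-16) = -256
c(6) = 4·(-256) - 4·(-80) = -704
c(7) = 4·(-704) - 4·(-256) = -1792
c(8) = 4·(-1792) - 4·(-704) = -4352
c(9) = 4·(-4352) - 4·(-1792) = -10240
c(10) = 4·(-10240) - 4·(-4352) = -23552

-23552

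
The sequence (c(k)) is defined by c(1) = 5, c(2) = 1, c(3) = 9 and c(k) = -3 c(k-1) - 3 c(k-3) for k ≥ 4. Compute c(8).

c(4) = -3*9 - 3*5 = -42
c(5) = -3*(-42) - 3*1 = 123
c(6) = -3*123 - 3*9 = -396
c(7) = -3*(-396) - 3*(-42) = 1314
c(8) = -3*1314 - 3*123 = -4311

-4311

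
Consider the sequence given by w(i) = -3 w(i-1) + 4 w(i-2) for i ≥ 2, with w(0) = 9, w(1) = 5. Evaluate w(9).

w(2) = -3·5 + 4·9 = 21
w(3) = -3·21 + 4·5 = -43
w(4) = -3·(-43) + 4·21 = 213
w(5) = -3·213 + 4·(-43) = -811
w(6) = -3·(-811) + 4·213 = 3285
w(7) = -3·3285 + 4·(-811) = -13099
w(8) = -3·(-13099) + 4·3285 = 52437
w(9) = -3·52437 + 4·(-13099) = -209707

-209707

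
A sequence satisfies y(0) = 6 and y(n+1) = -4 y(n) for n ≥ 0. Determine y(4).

1536

y(1) = -4(6) = -24
y(2) = -4(-24) = 96
y(3) = -4(96) = -384
y(4) = -4(-384) = 1536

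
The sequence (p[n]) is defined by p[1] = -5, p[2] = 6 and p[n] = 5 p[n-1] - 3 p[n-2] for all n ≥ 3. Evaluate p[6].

p[3] = 5*6 - 3*(-5) = 45
p[4] = 5*45 - 3*6 = 207
p[5] = 5*207 - 3*45 = 900
p[6] = 5*900 - 3*207 = 3879

3879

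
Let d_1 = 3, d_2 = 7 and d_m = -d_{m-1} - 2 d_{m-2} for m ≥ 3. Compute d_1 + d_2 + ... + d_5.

23

d_3 = -7 - 2·3 = -13
d_4 = -(-13) - 2·7 = -1
d_5 = -(-1) - 2·(-13) = 27
Sum = 3 + 7 + (-13) + (-1) + 27 = 23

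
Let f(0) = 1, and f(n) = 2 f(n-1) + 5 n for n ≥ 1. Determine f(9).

f(1) = 2*1 + 5 = 7
f(2) = 2*7 + 10 = 24
f(3) = 2*24 + 15 = 63
f(4) = 2*63 + 20 = 146
f(5) = 2*146 + 25 = 317
f(6) = 2*317 + 30 = 664
f(7) = 2*664 + 35 = 1363
f(8) = 2*1363 + 40 = 2766
f(9) = 2*2766 + 45 = 5577

5577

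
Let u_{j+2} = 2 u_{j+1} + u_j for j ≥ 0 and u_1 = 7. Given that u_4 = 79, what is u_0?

-1

Let u_0 = w.
u_2 = 14 + w
u_3 = 35 + 2w
u_4 = 84 + 5w
So 84 + 5w = 79, giving w = -1.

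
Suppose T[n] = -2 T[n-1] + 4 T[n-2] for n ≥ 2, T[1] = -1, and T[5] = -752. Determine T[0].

7

Let T[0] = y.
T[2] = 2 + 4y
T[3] = -8 - 8y
T[4] = 24 + 32y
T[5] = -80 - 96y
So -80 - 96y = -752, giving y = 7.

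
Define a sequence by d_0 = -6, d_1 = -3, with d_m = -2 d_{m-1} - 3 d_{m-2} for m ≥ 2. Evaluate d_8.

402

d_2 = -2*(-3) - 3*(-6) = 24
d_3 = -2*24 - 3*(-3) = -39
d_4 = -2*(-39) - 3*24 = 6
d_5 = -2*6 - 3*(-39) = 105
d_6 = -2*105 - 3*6 = -228
d_7 = -2*(-228) - 3*105 = 141
d_8 = -2*141 - 3*(-228) = 402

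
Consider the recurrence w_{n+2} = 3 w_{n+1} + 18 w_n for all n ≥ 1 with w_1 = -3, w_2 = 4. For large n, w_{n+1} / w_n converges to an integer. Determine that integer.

The characteristic equation is r^2 - 3r - 18 = 0, which factors as (r - 6)(r + 3) = 0.
So the roots are 6 and -3. Since |6| > |-3| and the coefficient of 6^n is non-zero, the ratio tends to 6.

6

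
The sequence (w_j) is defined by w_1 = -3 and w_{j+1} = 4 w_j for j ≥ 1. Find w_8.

-49152

w_2 = 4*(-3) = -12
w_3 = 4*(-12) = -48
w_4 = 4*(-48) = -192
w_5 = 4*(-192) = -768
w_6 = 4*(-768) = -3072
w_7 = 4*(-3072) = -12288
w_8 = 4*(-12288) = -49152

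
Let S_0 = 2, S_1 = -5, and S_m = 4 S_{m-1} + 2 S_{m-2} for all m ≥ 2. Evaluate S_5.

S_2 = 4(-5) + 2(2) = -16
S_3 = 4(-16) + 2(-5) = -74
S_4 = 4(-74) + 2(-16) = -328
S_5 = 4(-328) + 2(-74) = -1460

-1460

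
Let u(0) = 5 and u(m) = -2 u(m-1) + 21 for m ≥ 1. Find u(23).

The fixed point is 21/(1 + 2) = 7, so u(m) - 7 = -2(u(m-1) - 7).
Hence u(m) = -2·(-2)^m + 7.
u(23) = -2·(-2)^{23} + 7 = -2·-8388608 + 7 = 16777223.

16777223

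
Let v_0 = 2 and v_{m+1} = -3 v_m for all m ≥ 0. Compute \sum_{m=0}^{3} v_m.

v_1 = -3·2 = -6
v_2 = -3·(-6) = 18
v_3 = -3·18 = -54
Sum = 2 + (-6) + 18 + (-54) = -40

-40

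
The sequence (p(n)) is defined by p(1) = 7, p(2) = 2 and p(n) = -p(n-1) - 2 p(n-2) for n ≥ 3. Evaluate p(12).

-108

p(3) = -2 - 2*7 = -16
p(4) = -(-16) - 2*2 = 12
p(5) = -12 - 2*(-16) = 20
p(6) = -20 - 2*12 = -44
p(7) = -(-44) - 2*20 = 4
p(8) = -4 - 2*(-44) = 84
p(9) = -84 - 2*4 = -92
p(10) = -(-92) - 2*84 = -76
p(11) = -(-76) - 2*(-92) = 260
p(12) = -260 - 2*(-76) = -108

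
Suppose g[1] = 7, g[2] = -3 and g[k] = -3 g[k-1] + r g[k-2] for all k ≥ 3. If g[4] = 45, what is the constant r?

g[3] = 9 + 7r
g[4] = -27 - 24r
So -27 - 24r = 45, giving r = -3.

-3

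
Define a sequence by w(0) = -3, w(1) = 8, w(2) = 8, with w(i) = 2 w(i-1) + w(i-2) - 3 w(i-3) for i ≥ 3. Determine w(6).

w(3) = 2·8 + 8 - 3·(-3) = 33
w(4) = 2·33 + 8 - 3·8 = 50
w(5) = 2·50 + 33 - 3·8 = 109
w(6) = 2·109 + 50 - 3·33 = 169

169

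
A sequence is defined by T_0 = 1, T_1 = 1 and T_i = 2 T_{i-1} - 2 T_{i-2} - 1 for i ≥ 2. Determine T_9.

T_2 = 2(1) - 2(1) - 1 = -1
T_3 = 2(-1) - 2(1) - 1 = -5
T_4 = 2(-5) - 2(-1) - 1 = -9
T_5 = 2(-9) - 2(-5) - 1 = -9
T_6 = 2(-9) - 2(-9) - 1 = -1
T_7 = 2(-1) - 2(-9) - 1 = 15
T_8 = 2(15) - 2(-1) - 1 = 31
T_9 = 2(31) - 2(15) - 1 = 31

31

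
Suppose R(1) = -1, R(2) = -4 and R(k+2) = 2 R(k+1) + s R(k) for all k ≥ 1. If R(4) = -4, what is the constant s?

-2

R(3) = -8 - s
R(4) = -16 - 6s
So -16 - 6s = -4, giving s = -2.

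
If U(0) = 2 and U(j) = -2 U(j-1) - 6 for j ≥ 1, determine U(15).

The fixed point is -6/(1 + 2) = -2, so U(j) + 2 = -2(U(j-1) + 2).
Hence U(j) = 4·(-2)^j - 2.
U(15) = 4·(-2)^{15} - 2 = 4·-32768 - 2 = -131074.

-131074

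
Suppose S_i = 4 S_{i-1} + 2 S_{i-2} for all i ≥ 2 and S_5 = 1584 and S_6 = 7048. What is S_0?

1

Rearranging, S_{i-2} = (S_i - 4 S_{i-1}) / 2.
S_4 = (7048 - 4*1584) / 2 = 712/2 = 356
S_3 = (1584 - 4*356) / 2 = 160/2 = 80
S_2 = (356 - 4*80) / 2 = 36/2 = 18
S_1 = (80 - 4*18) / 2 = 8/2 = 4
S_0 = (18 - 4*4) / 2 = 2/2 = 1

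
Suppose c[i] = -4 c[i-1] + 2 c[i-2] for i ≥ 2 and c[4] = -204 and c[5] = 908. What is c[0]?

1

Rearranging, c[i-2] = (c[i] + 4 c[i-1]) / 2.
c[3] = (908 + 4·(-204)) / 2 = 92/2 = 46
c[2] = (-204 + 4·46) / 2 = -20/2 = -10
c[1] = (46 + 4·(-10)) / 2 = 6/2 = 3
c[0] = (-10 + 4·3) / 2 = 2/2 = 1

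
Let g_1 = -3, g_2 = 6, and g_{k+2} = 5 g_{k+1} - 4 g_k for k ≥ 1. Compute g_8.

g_3 = 5·6 - 4·(-3) = 42
g_4 = 5·42 - 4·6 = 186
g_5 = 5·186 - 4·42 = 762
g_6 = 5·762 - 4·186 = 3066
g_7 = 5·3066 - 4·762 = 12282
g_8 = 5·12282 - 4·3066 = 49146

49146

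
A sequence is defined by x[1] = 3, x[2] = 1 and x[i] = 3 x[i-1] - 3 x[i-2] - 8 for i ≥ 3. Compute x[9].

x[3] = 3(1) - 3(3) - 8 = -14
x[4] = 3(-14) - 3(1) - 8 = -53
x[5] = 3(-53) - 3(-14) - 8 = -125
x[6] = 3(-125) - 3(-53) - 8 = -224
x[7] = 3(-224) - 3(-125) - 8 = -305
x[8] = 3(-305) - 3(-224) - 8 = -251
x[9] = 3(-251) - 3(-305) - 8 = 154

154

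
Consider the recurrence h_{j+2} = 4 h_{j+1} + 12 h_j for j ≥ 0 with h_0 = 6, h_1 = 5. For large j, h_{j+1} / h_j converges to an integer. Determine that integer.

The characteristic equation is r^2 - 4r - 12 = 0, which factors as (r - 6)(r + 2) = 0.
So the roots are 6 and -2. Since |6| > |-2| and the coefficient of 6^j is non-zero, the ratio tends to 6.

6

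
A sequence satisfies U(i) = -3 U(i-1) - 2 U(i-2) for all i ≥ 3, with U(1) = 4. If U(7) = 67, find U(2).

Let U(2) = z.
U(3) = -8 - 3z
U(4) = 24 + 7z
U(5) = -56 - 15z
U(6) = 120 + 31z
U(7) = -248 - 63z
So -248 - 63z = 67, giving z = -5.

-5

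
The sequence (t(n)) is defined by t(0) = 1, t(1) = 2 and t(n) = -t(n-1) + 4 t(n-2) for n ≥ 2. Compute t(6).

t(2) = -2 + 4*1 = 2
t(3) = -2 + 4*2 = 6
t(4) = -6 + 4*2 = 2
t(5) = -2 + 4*6 = 22
t(6) = -22 + 4*2 = -14

-14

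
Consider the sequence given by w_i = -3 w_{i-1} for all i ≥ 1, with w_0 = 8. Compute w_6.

5832

w_1 = -3(8) = -24
w_2 = -3(-24) = 72
w_3 = -3(72) = -216
w_4 = -3(-216) = 648
w_5 = -3(648) = -1944
w_6 = -3(-1944) = 5832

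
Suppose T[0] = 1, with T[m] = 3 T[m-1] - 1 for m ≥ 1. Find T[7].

1094

T[1] = 3(1) - 1 = 2
T[2] = 3(2) - 1 = 5
T[3] = 3(5) - 1 = 14
T[4] = 3(14) - 1 = 41
T[5] = 3(41) - 1 = 122
T[6] = 3(122) - 1 = 365
T[7] = 3(365) - 1 = 1094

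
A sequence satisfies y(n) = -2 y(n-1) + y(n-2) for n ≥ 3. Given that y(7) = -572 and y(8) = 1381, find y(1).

2

Rearranging, y(n-2) = y(n) + 2 y(n-1).
y(6) = 1381 + 2(-572) = 237
y(5) = -572 + 2(237) = -98
y(4) = 237 + 2(-98) = 41
y(3) = -98 + 2(41) = -16
y(2) = 41 + 2(-16) = 9
y(1) = -16 + 2(9) = 2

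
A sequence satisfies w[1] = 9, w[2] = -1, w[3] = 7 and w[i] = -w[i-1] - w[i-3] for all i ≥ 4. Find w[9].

81

w[4] = -7 - 9 = -16
w[5] = -(-16) - (-1) = 17
w[6] = -17 - 7 = -24
w[7] = -(-24) - (-16) = 40
w[8] = -40 - 17 = -57
w[9] = -(-57) - (-24) = 81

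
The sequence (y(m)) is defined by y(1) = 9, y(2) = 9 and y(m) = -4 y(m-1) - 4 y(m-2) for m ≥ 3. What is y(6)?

y(3) = -4*9 - 4*9 = -72
y(4) = -4*(-72) - 4*9 = 252
y(5) = -4*252 - 4*(-72) = -720
y(6) = -4*(-720) - 4*252 = 1872

1872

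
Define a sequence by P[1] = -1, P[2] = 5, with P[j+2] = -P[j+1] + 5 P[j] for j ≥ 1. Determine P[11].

-42385

P[3] = -5 + 5*(-1) = -10
P[4] = -(-10) + 5*5 = 35
P[5] = -35 + 5*(-10) = -85
P[6] = -(-85) + 5*35 = 260
P[7] = -260 + 5*(-85) = -685
P[8] = -(-685) + 5*260 = 1985
P[9] = -1985 + 5*(-685) = -5410
P[10] = -(-5410) + 5*1985 = 15335
P[11] = -15335 + 5*(-5410) = -42385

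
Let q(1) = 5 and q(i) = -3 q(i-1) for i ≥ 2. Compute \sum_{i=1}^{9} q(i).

q(2) = -3*5 = -15
q(3) = -3*(-15) = 45
q(4) = -3*45 = -135
q(5) = -3*(-135) = 405
q(6) = -3*405 = -1215
q(7) = -3*(-1215) = 3645
q(8) = -3*3645 = -10935
q(9) = -3*(-10935) = 32805
Sum = 5 + (-15) + 45 + (-135) + 405 + (-1215) + 3645 + (-10935) + 32805 = 24605

24605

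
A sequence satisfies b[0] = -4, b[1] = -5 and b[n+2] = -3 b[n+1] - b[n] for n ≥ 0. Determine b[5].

-359

b[2] = -3*(-5) - (-4) = 19
b[3] = -3*19 - (-5) = -52
b[4] = -3*(-52) - 19 = 137
b[5] = -3*137 - (-52) = -359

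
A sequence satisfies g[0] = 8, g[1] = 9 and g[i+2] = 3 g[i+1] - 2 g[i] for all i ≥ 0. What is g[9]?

g[2] = 3*9 - 2*8 = 11
g[3] = 3*11 - 2*9 = 15
g[4] = 3*15 - 2*11 = 23
g[5] = 3*23 - 2*15 = 39
g[6] = 3*39 - 2*23 = 71
g[7] = 3*71 - 2*39 = 135
g[8] = 3*135 - 2*71 = 263
g[9] = 3*263 - 2*135 = 519

519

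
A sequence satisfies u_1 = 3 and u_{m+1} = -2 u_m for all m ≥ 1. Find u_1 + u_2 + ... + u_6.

-63

u_2 = -2(3) = -6
u_3 = -2(-6) = 12
u_4 = -2(12) = -24
u_5 = -2(-24) = 48
u_6 = -2(48) = -96
Sum = 3 + (-6) + 12 + (-24) + 48 + (-96) = -63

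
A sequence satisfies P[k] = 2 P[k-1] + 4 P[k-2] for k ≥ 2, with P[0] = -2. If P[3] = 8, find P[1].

Let P[1] = x.
P[2] = -8 + 2x
P[3] = -16 + 8x
So -16 + 8x = 8, giving x = 3.

3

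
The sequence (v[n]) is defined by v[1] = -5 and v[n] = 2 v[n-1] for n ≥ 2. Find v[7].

v[2] = 2(-5) = -10
v[3] = 2(-10) = -20
v[4] = 2(-20) = -40
v[5] = 2(-40) = -80
v[6] = 2(-80) = -160
v[7] = 2(-160) = -320

-320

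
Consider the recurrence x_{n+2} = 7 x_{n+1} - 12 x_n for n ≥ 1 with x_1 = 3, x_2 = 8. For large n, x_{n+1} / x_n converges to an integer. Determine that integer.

4

The characteristic equation is r^2 - 7r + 12 = 0, which factors as (r - 4)(r - 3) = 0.
So the roots are 4 and 3. Since |4| > |3| and the coefficient of 4^n is non-zero, the ratio tends to 4.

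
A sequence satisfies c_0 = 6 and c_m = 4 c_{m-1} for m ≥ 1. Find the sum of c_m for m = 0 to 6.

32766

c_1 = 4*6 = 24
c_2 = 4*24 = 96
c_3 = 4*96 = 384
c_4 = 4*384 = 1536
c_5 = 4*1536 = 6144
c_6 = 4*6144 = 24576
Sum = 6 + 24 + 96 + 384 + 1536 + 6144 + 24576 = 32766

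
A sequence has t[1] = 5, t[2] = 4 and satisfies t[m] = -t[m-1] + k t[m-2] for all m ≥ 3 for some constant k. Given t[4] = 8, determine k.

t[3] = -4 + 5k
t[4] = 4 - k
So 4 - k = 8, giving k = -4.

-4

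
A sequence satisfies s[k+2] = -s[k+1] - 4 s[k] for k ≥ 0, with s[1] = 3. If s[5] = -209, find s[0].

8

Let s[0] = x.
s[2] = -3 - 4x
s[3] = -9 + 4x
s[4] = 21 + 12x
s[5] = 15 - 28x
So 15 - 28x = -209, giving x = 8.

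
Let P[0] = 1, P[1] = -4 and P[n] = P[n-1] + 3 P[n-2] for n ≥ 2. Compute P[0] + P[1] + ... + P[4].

P[2] = (-4) + 3*1 = -1
P[3] = (-1) + 3*(-4) = -13
P[4] = (-13) + 3*(-1) = -16
Sum = 1 + (-4) + (-1) + (-13) + (-16) = -33

-33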